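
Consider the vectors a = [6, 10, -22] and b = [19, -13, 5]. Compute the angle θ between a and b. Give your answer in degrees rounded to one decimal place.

a · b = 6·19 + 10·(-13) + (-22)·5 = 114 - 130 - 110 = -126
|a|² = 36 + 100 + 484 = 620,  |a| = √620 ≈ 24.899799
|b|² = 361 + 169 + 25 = 555,  |b| = √555 ≈ 23.558438
cos θ = -126 / (24.899799 · 23.558438) ≈ -0.21480
θ = arccos(-0.21480) ≈ 102.4°

102.4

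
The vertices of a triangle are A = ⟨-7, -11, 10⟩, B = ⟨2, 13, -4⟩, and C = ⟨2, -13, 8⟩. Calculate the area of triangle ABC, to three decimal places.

134.347

AB = (9, 24, -14),  AC = (9, -2, -2)
i: 24·(-2) - (-14)·(-2) = -48 - 28 = -76
j: (-14)·9 - 9·(-2) = -126 - (-18) = -108
k: 9·(-2) - 24·9 = -18 - 216 = -234
AB × AC = (-76, -108, -234)
|AB × AC| = √72196 ≈ 268.6931
area = ½ · 268.6931 ≈ 134.347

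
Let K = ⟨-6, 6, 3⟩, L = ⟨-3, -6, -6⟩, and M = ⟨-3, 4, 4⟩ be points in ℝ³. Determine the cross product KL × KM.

(-30, -30, 30)

KL = (3, -12, -9)
KM = (3, -2, 1)
i: (-12)·1 - (-9)·(-2) = -12 - 18 = -30
j: (-9)·3 - 3·1 = -27 - 3 = -30
k: 3·(-2) - (-12)·3 = -6 - (-36) = 30
KL × KM = (-30, -30, 30)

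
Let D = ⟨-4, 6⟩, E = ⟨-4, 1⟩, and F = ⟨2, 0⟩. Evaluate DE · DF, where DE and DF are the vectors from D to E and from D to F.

30

DE = E − D = (0, -5)
DF = F − D = (6, -6)
DE · DF = 0·6 + (-5)·(-6) = 0 + 30 = 30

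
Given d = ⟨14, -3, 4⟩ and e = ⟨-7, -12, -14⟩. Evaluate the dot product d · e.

-118

d · e = 14·(-7) + (-3)·(-12) + 4·(-14) = -98 + 36 - 56 = -118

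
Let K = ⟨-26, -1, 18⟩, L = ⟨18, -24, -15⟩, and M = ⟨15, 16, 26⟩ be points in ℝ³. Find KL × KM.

KL = (44, -23, -33)
KM = (41, 17, 8)
i: (-23)·8 - (-33)·17 = -184 - (-561) = 377
j: (-33)·41 - 44·8 = -1353 - 352 = -1705
k: 44·17 - (-23)·41 = 748 - (-943) = 1691
KL × KM = (377, -1705, 1691)

(377, -1705, 1691)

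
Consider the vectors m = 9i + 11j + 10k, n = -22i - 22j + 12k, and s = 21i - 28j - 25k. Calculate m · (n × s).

15476

n × s:
i: (-22)·(-25) - 12·(-28) = 550 - (-336) = 886
j: 12·21 - (-22)·(-25) = 252 - 550 = -298
k: (-22)·(-28) - (-22)·21 = 616 - (-462) = 1078
n × s = (886, -298, 1078)
m · (n × s) = 9·886 + 11·(-298) + 10·1078 = 7974 - 3278 + 10780 = 15476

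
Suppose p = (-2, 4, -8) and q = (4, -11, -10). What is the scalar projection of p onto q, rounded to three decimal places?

1.819

p · q = (-2)·4 + 4·(-11) + (-8)·(-10) = -8 - 44 + 80 = 28
|q| = √(16 + 121 + 100) = √237 ≈ 15.3948
comp_q p = 28 / √237 ≈ 1.819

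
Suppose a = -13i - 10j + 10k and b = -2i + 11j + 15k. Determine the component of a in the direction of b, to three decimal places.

a · b = (-13)·(-2) + (-10)·11 + 10·15 = 26 - 110 + 150 = 66
|b| = √(4 + 121 + 225) = √350 ≈ 18.7083
comp_b a = 66 / √350 ≈ 3.528

3.528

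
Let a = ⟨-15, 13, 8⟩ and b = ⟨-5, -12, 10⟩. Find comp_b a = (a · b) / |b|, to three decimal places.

-0.061

a · b = (-15)·(-5) + 13·(-12) + 8·10 = 75 - 156 + 80 = -1
|b| = √(25 + 144 + 100) = √269 ≈ 16.4012
comp_b a = -1 / √269 ≈ -0.061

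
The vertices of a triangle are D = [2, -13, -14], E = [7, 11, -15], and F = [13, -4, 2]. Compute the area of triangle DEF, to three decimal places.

DE = (5, 24, -1),  DF = (11, 9, 16)
i: 24·16 - (-1)·9 = 384 - (-9) = 393
j: (-1)·11 - 5·16 = -11 - 80 = -91
k: 5·9 - 24·11 = 45 - 264 = -219
DE × DF = (393, -91, -219)
|DE × DF| = √210691 ≈ 459.0109
area = ½ · 459.0109 ≈ 229.505

229.505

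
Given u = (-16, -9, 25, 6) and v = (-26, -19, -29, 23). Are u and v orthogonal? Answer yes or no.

u · v = (-16)·(-26) + (-9)·(-19) + 25·(-29) + 6·23 = 416 + 171 - 725 + 138 = 0
Zero, so the vectors are orthogonal.

yes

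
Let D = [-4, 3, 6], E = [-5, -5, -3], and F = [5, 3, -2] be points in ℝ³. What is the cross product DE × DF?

(64, -89, 72)

DE = (-1, -8, -9)
DF = (9, 0, -8)
i: (-8)·(-8) - (-9)·0 = 64 - 0 = 64
j: (-9)·9 - (-1)·(-8) = -81 - 8 = -89
k: (-1)·0 - (-8)·9 = 0 - (-72) = 72
DE × DF = (64, -89, 72)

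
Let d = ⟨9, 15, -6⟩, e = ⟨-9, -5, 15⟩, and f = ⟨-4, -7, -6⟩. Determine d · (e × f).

e × f:
i: (-5)·(-6) - 15·(-7) = 30 - (-105) = 135
j: 15·(-4) - (-9)·(-6) = -60 - 54 = -114
k: (-9)·(-7) - (-5)·(-4) = 63 - 20 = 43
e × f = (135, -114, 43)
d · (e × f) = 9·135 + 15·(-114) + (-6)·43 = 1215 - 1710 - 258 = -753

-753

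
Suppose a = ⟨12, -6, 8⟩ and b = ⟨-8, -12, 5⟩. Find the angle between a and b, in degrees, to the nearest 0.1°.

86.2

a · b = 12·(-8) + (-6)·(-12) + 8·5 = -96 + 72 + 40 = 16
|a|² = 144 + 36 + 64 = 244,  |a| = √244 ≈ 15.620499
|b|² = 64 + 144 + 25 = 233,  |b| = √233 ≈ 15.264338
cos θ = 16 / (15.620499 · 15.264338) ≈ 0.06710
θ = arccos(0.06710) ≈ 86.2°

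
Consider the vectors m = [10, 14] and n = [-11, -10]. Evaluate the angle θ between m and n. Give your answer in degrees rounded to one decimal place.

m · n = 10·(-11) + 14·(-10) = -110 - 140 = -250
|m|² = 100 + 196 = 296,  |m| = √296 ≈ 17.204651
|n|² = 121 + 100 = 221,  |n| = √221 ≈ 14.866069
cos θ = -250 / (17.204651 · 14.866069) ≈ -0.97746
θ = arccos(-0.97746) ≈ 167.8°

167.8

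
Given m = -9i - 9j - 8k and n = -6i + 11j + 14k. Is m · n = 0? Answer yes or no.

m · n = (-9)·(-6) + (-9)·11 + (-8)·14 = 54 - 99 - 112 = -157
Nonzero, so the vectors are not orthogonal.

no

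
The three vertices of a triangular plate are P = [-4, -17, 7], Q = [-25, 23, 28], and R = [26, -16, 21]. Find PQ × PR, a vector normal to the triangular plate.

(539, 924, -1221)

PQ = (-21, 40, 21)
PR = (30, 1, 14)
i: 40·14 - 21·1 = 560 - 21 = 539
j: 21·30 - (-21)·14 = 630 - (-294) = 924
k: (-21)·1 - 40·30 = -21 - 1200 = -1221
PQ × PR = (539, 924, -1221)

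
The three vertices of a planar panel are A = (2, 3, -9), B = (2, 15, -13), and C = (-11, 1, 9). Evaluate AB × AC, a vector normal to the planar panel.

(208, 52, 156)

AB = (0, 12, -4)
AC = (-13, -2, 18)
i: 12·18 - (-4)·(-2) = 216 - 8 = 208
j: (-4)·(-13) - 0·18 = 52 - 0 = 52
k: 0·(-2) - 12·(-13) = 0 - (-156) = 156
AB × AC = (208, 52, 156)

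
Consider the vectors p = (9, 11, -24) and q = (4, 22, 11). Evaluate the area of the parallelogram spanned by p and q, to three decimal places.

i: 11·11 - (-24)·22 = 121 - (-528) = 649
j: (-24)·4 - 9·11 = -96 - 99 = -195
k: 9·22 - 11·4 = 198 - 44 = 154
p × q = (649, -195, 154)
|p × q| = √(649² + (-195)² + 154²) = √482942 ≈ 694.9403

694.940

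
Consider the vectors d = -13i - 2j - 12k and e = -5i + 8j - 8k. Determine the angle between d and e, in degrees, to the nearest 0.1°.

48.8

d · e = (-13)·(-5) + (-2)·8 + (-12)·(-8) = 65 - 16 + 96 = 145
|d|² = 169 + 4 + 144 = 317,  |d| = √317 ≈ 17.804494
|e|² = 25 + 64 + 64 = 153,  |e| = √153 ≈ 12.369317
cos θ = 145 / (17.804494 · 12.369317) ≈ 0.65840
θ = arccos(0.65840) ≈ 48.8°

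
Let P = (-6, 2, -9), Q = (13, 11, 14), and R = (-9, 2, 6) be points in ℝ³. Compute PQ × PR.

(135, -354, 27)

PQ = (19, 9, 23)
PR = (-3, 0, 15)
i: 9·15 - 23·0 = 135 - 0 = 135
j: 23·(-3) - 19·15 = -69 - 285 = -354
k: 19·0 - 9·(-3) = 0 - (-27) = 27
PQ × PR = (135, -354, 27)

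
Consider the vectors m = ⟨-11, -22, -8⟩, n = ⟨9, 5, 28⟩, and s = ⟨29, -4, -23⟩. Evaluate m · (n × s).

-20937

n × s:
i: 5·(-23) - 28·(-4) = -115 - (-112) = -3
j: 28·29 - 9·(-23) = 812 - (-207) = 1019
k: 9·(-4) - 5·29 = -36 - 145 = -181
n × s = (-3, 1019, -181)
m · (n × s) = (-11)·(-3) + (-22)·1019 + (-8)·(-181) = 33 - 22418 + 1448 = -20937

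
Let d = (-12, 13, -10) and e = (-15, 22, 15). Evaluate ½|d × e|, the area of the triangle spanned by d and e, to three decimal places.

267.342

i: 13·15 - (-10)·22 = 195 - (-220) = 415
j: (-10)·(-15) - (-12)·15 = 150 - (-180) = 330
k: (-12)·22 - 13·(-15) = -264 - (-195) = -69
d × e = (415, 330, -69)
|d × e| = √(415² + 330² + (-69)²) = √285886 ≈ 534.6831
area = ½ · 534.6831 ≈ 267.342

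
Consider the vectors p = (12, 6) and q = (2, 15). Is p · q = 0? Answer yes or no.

no

p · q = 12·2 + 6·15 = 24 + 90 = 114
Nonzero, so the vectors are not orthogonal.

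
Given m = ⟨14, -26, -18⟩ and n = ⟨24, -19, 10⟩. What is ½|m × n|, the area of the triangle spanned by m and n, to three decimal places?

i: (-26)·10 - (-18)·(-19) = -260 - 342 = -602
j: (-18)·24 - 14·10 = -432 - 140 = -572
k: 14·(-19) - (-26)·24 = -266 - (-624) = 358
m × n = (-602, -572, 358)
|m × n| = √((-602)² + (-572)² + 358²) = √817752 ≈ 904.2964
area = ½ · 904.2964 ≈ 452.148

452.148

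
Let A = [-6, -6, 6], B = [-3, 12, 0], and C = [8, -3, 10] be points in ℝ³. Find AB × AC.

AB = (3, 18, -6)
AC = (14, 3, 4)
i: 18·4 - (-6)·3 = 72 - (-18) = 90
j: (-6)·14 - 3·4 = -84 - 12 = -96
k: 3·3 - 18·14 = 9 - 252 = -243
AB × AC = (90, -96, -243)

(90, -96, -243)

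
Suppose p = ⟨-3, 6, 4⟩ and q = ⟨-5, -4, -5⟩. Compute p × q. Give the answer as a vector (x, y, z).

(-14, -35, 42)

i: 6·(-5) - 4·(-4) = -30 - (-16) = -14
j: 4·(-5) - (-3)·(-5) = -20 - 15 = -35
k: (-3)·(-4) - 6·(-5) = 12 - (-30) = 42
p × q = (-14, -35, 42)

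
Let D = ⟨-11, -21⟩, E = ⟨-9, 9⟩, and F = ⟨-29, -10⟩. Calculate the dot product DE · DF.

294

DE = E − D = (2, 30)
DF = F − D = (-18, 11)
DE · DF = 2·(-18) + 30·11 = -36 + 330 = 294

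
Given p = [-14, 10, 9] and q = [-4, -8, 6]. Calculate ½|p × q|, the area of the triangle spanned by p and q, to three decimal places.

103.479

i: 10·6 - 9·(-8) = 60 - (-72) = 132
j: 9·(-4) - (-14)·6 = -36 - (-84) = 48
k: (-14)·(-8) - 10·(-4) = 112 - (-40) = 152
p × q = (132, 48, 152)
|p × q| = √(132² + 48² + 152²) = √42832 ≈ 206.9589
area = ½ · 206.9589 ≈ 103.479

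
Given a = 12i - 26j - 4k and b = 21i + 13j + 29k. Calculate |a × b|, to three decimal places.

1082.697

i: (-26)·29 - (-4)·13 = -754 - (-52) = -702
j: (-4)·21 - 12·29 = -84 - 348 = -432
k: 12·13 - (-26)·21 = 156 - (-546) = 702
a × b = (-702, -432, 702)
|a × b| = √((-702)² + (-432)² + 702²) = √1172232 ≈ 1082.6966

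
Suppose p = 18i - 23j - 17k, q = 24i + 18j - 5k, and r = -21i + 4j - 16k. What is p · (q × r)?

-24129

q × r:
i: 18·(-16) - (-5)·4 = -288 - (-20) = -268
j: (-5)·(-21) - 24·(-16) = 105 - (-384) = 489
k: 24·4 - 18·(-21) = 96 - (-378) = 474
q × r = (-268, 489, 474)
p · (q × r) = 18·(-268) + (-23)·489 + (-17)·474 = -4824 - 11247 - 8058 = -24129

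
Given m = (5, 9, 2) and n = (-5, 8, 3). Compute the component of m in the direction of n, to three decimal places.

m · n = 5·(-5) + 9·8 + 2·3 = -25 + 72 + 6 = 53
|n| = √(25 + 64 + 9) = √98 ≈ 9.8995
comp_n m = 53 / √98 ≈ 5.354

5.354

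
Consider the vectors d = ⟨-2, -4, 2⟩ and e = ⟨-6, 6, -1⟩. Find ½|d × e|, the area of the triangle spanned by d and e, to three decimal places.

19.723

i: (-4)·(-1) - 2·6 = 4 - 12 = -8
j: 2·(-6) - (-2)·(-1) = -12 - 2 = -14
k: (-2)·6 - (-4)·(-6) = -12 - 24 = -36
d × e = (-8, -14, -36)
|d × e| = √((-8)² + (-14)² + (-36)²) = √1556 ≈ 39.4462
area = ½ · 39.4462 ≈ 19.723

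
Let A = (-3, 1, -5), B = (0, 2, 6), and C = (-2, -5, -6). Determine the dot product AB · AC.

-14

AB = B − A = (3, 1, 11)
AC = C − A = (1, -6, -1)
AB · AC = 3·1 + 1·(-6) + 11·(-1) = 3 - 6 - 11 = -14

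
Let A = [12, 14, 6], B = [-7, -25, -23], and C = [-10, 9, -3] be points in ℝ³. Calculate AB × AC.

(206, 467, -763)

AB = (-19, -39, -29)
AC = (-22, -5, -9)
i: (-39)·(-9) - (-29)·(-5) = 351 - 145 = 206
j: (-29)·(-22) - (-19)·(-9) = 638 - 171 = 467
k: (-19)·(-5) - (-39)·(-22) = 95 - 858 = -763
AB × AC = (206, 467, -763)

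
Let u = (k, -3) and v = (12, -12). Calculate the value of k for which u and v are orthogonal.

u · v = k·12 + (-3)·(-12) = 36 + 12k
Set equal to 0: 12k = -36, so k = -3.

-3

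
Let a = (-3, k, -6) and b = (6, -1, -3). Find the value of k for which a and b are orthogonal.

a · b = (-3)·6 + k·(-1) + (-6)·(-3) = 0 - 1k
Set equal to 0: -1k = 0, so k = 0.

0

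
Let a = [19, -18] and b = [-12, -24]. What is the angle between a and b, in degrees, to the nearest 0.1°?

a · b = 19·(-12) + (-18)·(-24) = -228 + 432 = 204
|a|² = 361 + 324 = 685,  |a| = √685 ≈ 26.172505
|b|² = 144 + 576 = 720,  |b| = √720 ≈ 26.832816
cos θ = 204 / (26.172505 · 26.832816) ≈ 0.29048
θ = arccos(0.29048) ≈ 73.1°

73.1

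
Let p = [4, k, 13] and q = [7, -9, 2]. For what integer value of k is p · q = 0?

p · q = 4·7 + k·(-9) + 13·2 = 54 - 9k
Set equal to 0: -9k = -54, so k = 6.

6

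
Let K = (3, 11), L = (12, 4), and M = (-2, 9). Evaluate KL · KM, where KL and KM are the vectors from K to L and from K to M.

-31

KL = L − K = (9, -7)
KM = M − K = (-5, -2)
KL · KM = 9·(-5) + (-7)·(-2) = -45 + 14 = -31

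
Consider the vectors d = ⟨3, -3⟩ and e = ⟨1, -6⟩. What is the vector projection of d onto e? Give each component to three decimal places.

(0.568, -3.405)

d · e = 3·1 + (-3)·(-6) = 3 + 18 = 21
|e|² = 1 + 36 = 37
proj_e d = (21/37) · (1, -6) ≈ (0.568, -3.405)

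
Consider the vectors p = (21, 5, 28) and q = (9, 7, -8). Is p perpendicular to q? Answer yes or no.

p · q = 21·9 + 5·7 + 28·(-8) = 189 + 35 - 224 = 0
Zero, so the vectors are orthogonal.

yes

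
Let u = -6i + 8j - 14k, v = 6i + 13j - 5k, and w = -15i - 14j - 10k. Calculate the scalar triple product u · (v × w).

v × w:
i: 13·(-10) - (-5)·(-14) = -130 - 70 = -200
j: (-5)·(-15) - 6·(-10) = 75 - (-60) = 135
k: 6·(-14) - 13·(-15) = -84 - (-195) = 111
v × w = (-200, 135, 111)
u · (v × w) = (-6)·(-200) + 8·135 + (-14)·111 = 1200 + 1080 - 1554 = 726

726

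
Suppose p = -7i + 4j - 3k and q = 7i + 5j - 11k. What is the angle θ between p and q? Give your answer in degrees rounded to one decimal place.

88.1

p · q = (-7)·7 + 4·5 + (-3)·(-11) = -49 + 20 + 33 = 4
|p|² = 49 + 16 + 9 = 74,  |p| = √74 ≈ 8.602325
|q|² = 49 + 25 + 121 = 195,  |q| = √195 ≈ 13.964240
cos θ = 4 / (8.602325 · 13.964240) ≈ 0.03330
θ = arccos(0.03330) ≈ 88.1°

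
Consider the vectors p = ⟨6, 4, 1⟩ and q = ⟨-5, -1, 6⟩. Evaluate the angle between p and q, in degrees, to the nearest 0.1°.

119.2

p · q = 6·(-5) + 4·(-1) + 1·6 = -30 - 4 + 6 = -28
|p|² = 36 + 16 + 1 = 53,  |p| = √53 ≈ 7.280110
|q|² = 25 + 1 + 36 = 62,  |q| = √62 ≈ 7.874008
cos θ = -28 / (7.280110 · 7.874008) ≈ -0.48845
θ = arccos(-0.48845) ≈ 119.2°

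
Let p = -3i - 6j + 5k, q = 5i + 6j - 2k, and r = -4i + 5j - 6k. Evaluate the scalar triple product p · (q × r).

95

q × r:
i: 6·(-6) - (-2)·5 = -36 - (-10) = -26
j: (-2)·(-4) - 5·(-6) = 8 - (-30) = 38
k: 5·5 - 6·(-4) = 25 - (-24) = 49
q × r = (-26, 38, 49)
p · (q × r) = (-3)·(-26) + (-6)·38 + 5·49 = 78 - 228 + 245 = 95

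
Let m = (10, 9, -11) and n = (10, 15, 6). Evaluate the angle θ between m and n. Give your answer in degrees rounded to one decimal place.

59.2

m · n = 10·10 + 9·15 + (-11)·6 = 100 + 135 - 66 = 169
|m|² = 100 + 81 + 121 = 302,  |m| = √302 ≈ 17.378147
|n|² = 100 + 225 + 36 = 361,  |n| = √361 ≈ 19.000000
cos θ = 169 / (17.378147 · 19.000000) ≈ 0.51183
θ = arccos(0.51183) ≈ 59.2°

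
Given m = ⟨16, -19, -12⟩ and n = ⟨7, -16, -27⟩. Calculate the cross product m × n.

(321, 348, -123)

i: (-19)·(-27) - (-12)·(-16) = 513 - 192 = 321
j: (-12)·7 - 16·(-27) = -84 - (-432) = 348
k: 16·(-16) - (-19)·7 = -256 - (-133) = -123
m × n = (321, 348, -123)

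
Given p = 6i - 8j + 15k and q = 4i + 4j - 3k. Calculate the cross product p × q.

(-36, 78, 56)

i: (-8)·(-3) - 15·4 = 24 - 60 = -36
j: 15·4 - 6·(-3) = 60 - (-18) = 78
k: 6·4 - (-8)·4 = 24 - (-32) = 56
p × q = (-36, 78, 56)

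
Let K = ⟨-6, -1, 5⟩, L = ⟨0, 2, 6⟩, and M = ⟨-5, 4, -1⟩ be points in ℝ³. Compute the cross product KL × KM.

(-23, 37, 27)

KL = (6, 3, 1)
KM = (1, 5, -6)
i: 3·(-6) - 1·5 = -18 - 5 = -23
j: 1·1 - 6·(-6) = 1 - (-36) = 37
k: 6·5 - 3·1 = 30 - 3 = 27
KL × KM = (-23, 37, 27)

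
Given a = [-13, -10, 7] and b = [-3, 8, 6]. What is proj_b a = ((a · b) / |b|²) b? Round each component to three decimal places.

a · b = (-13)·(-3) + (-10)·8 + 7·6 = 39 - 80 + 42 = 1
|b|² = 9 + 64 + 36 = 109
proj_b a = (1/109) · (-3, 8, 6) ≈ (-0.028, 0.073, 0.055)

(-0.028, 0.073, 0.055)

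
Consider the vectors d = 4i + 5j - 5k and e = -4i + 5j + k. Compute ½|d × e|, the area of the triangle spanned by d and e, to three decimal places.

26.249

i: 5·1 - (-5)·5 = 5 - (-25) = 30
j: (-5)·(-4) - 4·1 = 20 - 4 = 16
k: 4·5 - 5·(-4) = 20 - (-20) = 40
d × e = (30, 16, 40)
|d × e| = √(30² + 16² + 40²) = √2756 ≈ 52.4976
area = ½ · 52.4976 ≈ 26.249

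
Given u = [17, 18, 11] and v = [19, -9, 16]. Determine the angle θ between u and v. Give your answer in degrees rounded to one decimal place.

61.9

u · v = 17·19 + 18·(-9) + 11·16 = 323 - 162 + 176 = 337
|u|² = 289 + 324 + 121 = 734,  |u| = √734 ≈ 27.092434
|v|² = 361 + 81 + 256 = 698,  |v| = √698 ≈ 26.419690
cos θ = 337 / (27.092434 · 26.419690) ≈ 0.47082
θ = arccos(0.47082) ≈ 61.9°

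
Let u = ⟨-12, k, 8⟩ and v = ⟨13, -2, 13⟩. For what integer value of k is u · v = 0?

-26

u · v = (-12)·13 + k·(-2) + 8·13 = -52 - 2k
Set equal to 0: -2k = 52, so k = -26.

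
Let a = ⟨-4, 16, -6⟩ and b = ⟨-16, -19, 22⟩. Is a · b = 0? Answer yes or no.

no

a · b = (-4)·(-16) + 16·(-19) + (-6)·22 = 64 - 304 - 132 = -372
Nonzero, so the vectors are not orthogonal.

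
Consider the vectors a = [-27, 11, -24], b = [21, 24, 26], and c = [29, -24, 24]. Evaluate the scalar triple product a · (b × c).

-850

b × c:
i: 24·24 - 26·(-24) = 576 - (-624) = 1200
j: 26·29 - 21·24 = 754 - 504 = 250
k: 21·(-24) - 24·29 = -504 - 696 = -1200
b × c = (1200, 250, -1200)
a · (b × c) = (-27)·1200 + 11·250 + (-24)·(-1200) = -32400 + 2750 + 28800 = -850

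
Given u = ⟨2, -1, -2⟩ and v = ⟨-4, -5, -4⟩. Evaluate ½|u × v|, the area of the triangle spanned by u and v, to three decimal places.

11.045

i: (-1)·(-4) - (-2)·(-5) = 4 - 10 = -6
j: (-2)·(-4) - 2·(-4) = 8 - (-8) = 16
k: 2·(-5) - (-1)·(-4) = -10 - 4 = -14
u × v = (-6, 16, -14)
|u × v| = √((-6)² + 16² + (-14)²) = √488 ≈ 22.0907
area = ½ · 22.0907 ≈ 11.045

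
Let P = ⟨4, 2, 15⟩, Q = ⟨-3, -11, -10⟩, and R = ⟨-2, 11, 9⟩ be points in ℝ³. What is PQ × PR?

PQ = (-7, -13, -25)
PR = (-6, 9, -6)
i: (-13)·(-6) - (-25)·9 = 78 - (-225) = 303
j: (-25)·(-6) - (-7)·(-6) = 150 - 42 = 108
k: (-7)·9 - (-13)·(-6) = -63 - 78 = -141
PQ × PR = (303, 108, -141)

(303, 108, -141)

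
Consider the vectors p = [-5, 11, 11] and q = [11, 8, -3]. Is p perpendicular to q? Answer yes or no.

p · q = (-5)·11 + 11·8 + 11·(-3) = -55 + 88 - 33 = 0
Zero, so the vectors are orthogonal.

yes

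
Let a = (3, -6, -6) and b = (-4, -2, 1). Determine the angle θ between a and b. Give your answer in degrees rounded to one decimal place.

a · b = 3·(-4) + (-6)·(-2) + (-6)·1 = -12 + 12 - 6 = -6
|a|² = 9 + 36 + 36 = 81,  |a| = √81 ≈ 9.000000
|b|² = 16 + 4 + 1 = 21,  |b| = √21 ≈ 4.582576
cos θ = -6 / (9.000000 · 4.582576) ≈ -0.14548
θ = arccos(-0.14548) ≈ 98.4°

98.4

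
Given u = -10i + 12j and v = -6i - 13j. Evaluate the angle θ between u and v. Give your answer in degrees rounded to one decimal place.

u · v = (-10)·(-6) + 12·(-13) = 60 - 156 = -96
|u|² = 100 + 144 = 244,  |u| = √244 ≈ 15.620499
|v|² = 36 + 169 = 205,  |v| = √205 ≈ 14.317821
cos θ = -96 / (15.620499 · 14.317821) ≈ -0.42924
θ = arccos(-0.42924) ≈ 115.4°

115.4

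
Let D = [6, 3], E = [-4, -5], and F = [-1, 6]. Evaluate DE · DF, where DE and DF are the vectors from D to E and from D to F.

46

DE = E − D = (-10, -8)
DF = F − D = (-7, 3)
DE · DF = (-10)·(-7) + (-8)·3 = 70 - 24 = 46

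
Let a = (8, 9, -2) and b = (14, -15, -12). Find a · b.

1

a · b = 8·14 + 9·(-15) + (-2)·(-12) = 112 - 135 + 24 = 1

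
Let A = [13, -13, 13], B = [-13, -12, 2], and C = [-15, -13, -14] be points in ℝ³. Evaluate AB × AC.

(-27, -394, 28)

AB = (-26, 1, -11)
AC = (-28, 0, -27)
i: 1·(-27) - (-11)·0 = -27 - 0 = -27
j: (-11)·(-28) - (-26)·(-27) = 308 - 702 = -394
k: (-26)·0 - 1·(-28) = 0 - (-28) = 28
AB × AC = (-27, -394, 28)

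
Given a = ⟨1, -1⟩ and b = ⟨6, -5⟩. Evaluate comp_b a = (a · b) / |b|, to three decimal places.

a · b = 1·6 + (-1)·(-5) = 6 + 5 = 11
|b| = √(36 + 25) = √61 ≈ 7.8102
comp_b a = 11 / √61 ≈ 1.408

1.408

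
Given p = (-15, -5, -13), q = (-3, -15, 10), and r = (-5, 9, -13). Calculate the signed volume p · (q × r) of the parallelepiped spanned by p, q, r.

q × r:
i: (-15)·(-13) - 10·9 = 195 - 90 = 105
j: 10·(-5) - (-3)·(-13) = -50 - 39 = -89
k: (-3)·9 - (-15)·(-5) = -27 - 75 = -102
q × r = (105, -89, -102)
p · (q × r) = (-15)·105 + (-5)·(-89) + (-13)·(-102) = -1575 + 445 + 1326 = 196

196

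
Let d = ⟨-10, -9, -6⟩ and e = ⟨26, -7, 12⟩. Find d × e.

(-150, -36, 304)

i: (-9)·12 - (-6)·(-7) = -108 - 42 = -150
j: (-6)·26 - (-10)·12 = -156 - (-120) = -36
k: (-10)·(-7) - (-9)·26 = 70 - (-234) = 304
d × e = (-150, -36, 304)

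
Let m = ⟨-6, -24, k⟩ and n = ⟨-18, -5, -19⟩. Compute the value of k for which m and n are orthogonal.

12

m · n = (-6)·(-18) + (-24)·(-5) + k·(-19) = 228 - 19k
Set equal to 0: -19k = -228, so k = 12.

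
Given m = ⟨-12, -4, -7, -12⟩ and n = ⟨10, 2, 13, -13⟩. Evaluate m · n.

m · n = (-12)·10 + (-4)·2 + (-7)·13 + (-12)·(-13) = -120 - 8 - 91 + 156 = -63

-63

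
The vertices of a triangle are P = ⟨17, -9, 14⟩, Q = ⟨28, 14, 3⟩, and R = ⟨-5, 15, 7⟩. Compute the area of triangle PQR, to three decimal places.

PQ = (11, 23, -11),  PR = (-22, 24, -7)
i: 23·(-7) - (-11)·24 = -161 - (-264) = 103
j: (-11)·(-22) - 11·(-7) = 242 - (-77) = 319
k: 11·24 - 23·(-22) = 264 - (-506) = 770
PQ × PR = (103, 319, 770)
|PQ × PR| = √705270 ≈ 839.8035
area = ½ · 839.8035 ≈ 419.902

419.902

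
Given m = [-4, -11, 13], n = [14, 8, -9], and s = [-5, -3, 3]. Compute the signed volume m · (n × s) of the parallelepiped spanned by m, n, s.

n × s:
i: 8·3 - (-9)·(-3) = 24 - 27 = -3
j: (-9)·(-5) - 14·3 = 45 - 42 = 3
k: 14·(-3) - 8·(-5) = -42 - (-40) = -2
n × s = (-3, 3, -2)
m · (n × s) = (-4)·(-3) + (-11)·3 + 13·(-2) = 12 - 33 - 26 = -47

-47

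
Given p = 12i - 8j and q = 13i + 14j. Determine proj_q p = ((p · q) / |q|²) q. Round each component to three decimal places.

p · q = 12·13 + (-8)·14 = 156 - 112 = 44
|q|² = 169 + 196 = 365
proj_q p = (44/365) · (13, 14) ≈ (1.567, 1.688)

(1.567, 1.688)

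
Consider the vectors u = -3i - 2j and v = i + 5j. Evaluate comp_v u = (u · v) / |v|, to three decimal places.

u · v = (-3)·1 + (-2)·5 = -3 - 10 = -13
|v| = √(1 + 25) = √26 ≈ 5.0990
comp_v u = -13 / √26 ≈ -2.550

-2.550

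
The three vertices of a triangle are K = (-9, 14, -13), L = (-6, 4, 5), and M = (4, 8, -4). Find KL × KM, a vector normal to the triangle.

(18, 207, 112)

KL = (3, -10, 18)
KM = (13, -6, 9)
i: (-10)·9 - 18·(-6) = -90 - (-108) = 18
j: 18·13 - 3·9 = 234 - 27 = 207
k: 3·(-6) - (-10)·13 = -18 - (-130) = 112
KL × KM = (18, 207, 112)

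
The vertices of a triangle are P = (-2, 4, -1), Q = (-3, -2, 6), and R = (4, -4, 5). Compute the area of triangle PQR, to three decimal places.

34.059

PQ = (-1, -6, 7),  PR = (6, -8, 6)
i: (-6)·6 - 7·(-8) = -36 - (-56) = 20
j: 7·6 - (-1)·6 = 42 - (-6) = 48
k: (-1)·(-8) - (-6)·6 = 8 - (-36) = 44
PQ × PR = (20, 48, 44)
|PQ × PR| = √4640 ≈ 68.1175
area = ½ · 68.1175 ≈ 34.059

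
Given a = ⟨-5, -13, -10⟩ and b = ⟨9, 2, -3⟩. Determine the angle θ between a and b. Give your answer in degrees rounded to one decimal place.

a · b = (-5)·9 + (-13)·2 + (-10)·(-3) = -45 - 26 + 30 = -41
|a|² = 25 + 169 + 100 = 294,  |a| = √294 ≈ 17.146428
|b|² = 81 + 4 + 9 = 94,  |b| = √94 ≈ 9.695360
cos θ = -41 / (17.146428 · 9.695360) ≈ -0.24663
θ = arccos(-0.24663) ≈ 104.3°

104.3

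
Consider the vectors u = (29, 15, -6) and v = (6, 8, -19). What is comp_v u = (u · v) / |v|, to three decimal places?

19.002

u · v = 29·6 + 15·8 + (-6)·(-19) = 174 + 120 + 114 = 408
|v| = √(36 + 64 + 361) = √461 ≈ 21.4709
comp_v u = 408 / √461 ≈ 19.002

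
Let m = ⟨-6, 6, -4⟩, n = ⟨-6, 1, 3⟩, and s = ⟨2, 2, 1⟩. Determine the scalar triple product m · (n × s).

n × s:
i: 1·1 - 3·2 = 1 - 6 = -5
j: 3·2 - (-6)·1 = 6 - (-6) = 12
k: (-6)·2 - 1·2 = -12 - 2 = -14
n × s = (-5, 12, -14)
m · (n × s) = (-6)·(-5) + 6·12 + (-4)·(-14) = 30 + 72 + 56 = 158

158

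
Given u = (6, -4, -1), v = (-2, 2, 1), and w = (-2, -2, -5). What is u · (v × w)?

-8

v × w:
i: 2·(-5) - 1·(-2) = -10 - (-2) = -8
j: 1·(-2) - (-2)·(-5) = -2 - 10 = -12
k: (-2)·(-2) - 2·(-2) = 4 - (-4) = 8
v × w = (-8, -12, 8)
u · (v × w) = 6·(-8) + (-4)·(-12) + (-1)·8 = -48 + 48 - 8 = -8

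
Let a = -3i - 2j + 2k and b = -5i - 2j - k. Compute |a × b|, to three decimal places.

i: (-2)·(-1) - 2·(-2) = 2 - (-4) = 6
j: 2·(-5) - (-3)·(-1) = -10 - 3 = -13
k: (-3)·(-2) - (-2)·(-5) = 6 - 10 = -4
a × b = (6, -13, -4)
|a × b| = √(6² + (-13)² + (-4)²) = √221 ≈ 14.8661

14.866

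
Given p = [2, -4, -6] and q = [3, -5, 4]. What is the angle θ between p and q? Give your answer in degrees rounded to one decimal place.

p · q = 2·3 + (-4)·(-5) + (-6)·4 = 6 + 20 - 24 = 2
|p|² = 4 + 16 + 36 = 56,  |p| = √56 ≈ 7.483315
|q|² = 9 + 25 + 16 = 50,  |q| = √50 ≈ 7.071068
cos θ = 2 / (7.483315 · 7.071068) ≈ 0.03780
θ = arccos(0.03780) ≈ 87.8°

87.8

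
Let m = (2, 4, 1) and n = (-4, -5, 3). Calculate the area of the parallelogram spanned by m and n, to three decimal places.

20.616

i: 4·3 - 1·(-5) = 12 - (-5) = 17
j: 1·(-4) - 2·3 = -4 - 6 = -10
k: 2·(-5) - 4·(-4) = -10 - (-16) = 6
m × n = (17, -10, 6)
|m × n| = √(17² + (-10)² + 6²) = √425 ≈ 20.6155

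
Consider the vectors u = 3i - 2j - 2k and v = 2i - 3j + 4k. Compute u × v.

i: (-2)·4 - (-2)·(-3) = -8 - 6 = -14
j: (-2)·2 - 3·4 = -4 - 12 = -16
k: 3·(-3) - (-2)·2 = -9 - (-4) = -5
u × v = (-14, -16, -5)

(-14, -16, -5)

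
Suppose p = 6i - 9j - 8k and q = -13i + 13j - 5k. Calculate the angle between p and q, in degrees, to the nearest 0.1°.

127.2

p · q = 6·(-13) + (-9)·13 + (-8)·(-5) = -78 - 117 + 40 = -155
|p|² = 36 + 81 + 64 = 181,  |p| = √181 ≈ 13.453624
|q|² = 169 + 169 + 25 = 363,  |q| = √363 ≈ 19.052559
cos θ = -155 / (13.453624 · 19.052559) ≈ -0.60470
θ = arccos(-0.60470) ≈ 127.2°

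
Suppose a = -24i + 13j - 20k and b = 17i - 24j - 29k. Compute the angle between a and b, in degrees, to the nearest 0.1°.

a · b = (-24)·17 + 13·(-24) + (-20)·(-29) = -408 - 312 + 580 = -140
|a|² = 576 + 169 + 400 = 1145,  |a| = √1145 ≈ 33.837849
|b|² = 289 + 576 + 841 = 1706,  |b| = √1706 ≈ 41.303753
cos θ = -140 / (33.837849 · 41.303753) ≈ -0.10017
θ = arccos(-0.10017) ≈ 95.7°

95.7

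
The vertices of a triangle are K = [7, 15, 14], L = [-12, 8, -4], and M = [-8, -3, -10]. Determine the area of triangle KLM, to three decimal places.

169.633

KL = (-19, -7, -18),  KM = (-15, -18, -24)
i: (-7)·(-24) - (-18)·(-18) = 168 - 324 = -156
j: (-18)·(-15) - (-19)·(-24) = 270 - 456 = -186
k: (-19)·(-18) - (-7)·(-15) = 342 - 105 = 237
KL × KM = (-156, -186, 237)
|KL × KM| = √115101 ≈ 339.2654
area = ½ · 339.2654 ≈ 169.633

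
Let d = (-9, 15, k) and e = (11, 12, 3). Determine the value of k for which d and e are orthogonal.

d · e = (-9)·11 + 15·12 + k·3 = 81 + 3k
Set equal to 0: 3k = -81, so k = -27.

-27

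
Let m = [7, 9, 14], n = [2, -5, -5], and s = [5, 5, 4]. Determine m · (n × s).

228

n × s:
i: (-5)·4 - (-5)·5 = -20 - (-25) = 5
j: (-5)·5 - 2·4 = -25 - 8 = -33
k: 2·5 - (-5)·5 = 10 - (-25) = 35
n × s = (5, -33, 35)
m · (n × s) = 7·5 + 9·(-33) + 14·35 = 35 - 297 + 490 = 228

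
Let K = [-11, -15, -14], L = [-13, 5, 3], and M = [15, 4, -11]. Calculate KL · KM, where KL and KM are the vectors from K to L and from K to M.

379

KL = L − K = (-2, 20, 17)
KM = M − K = (26, 19, 3)
KL · KM = (-2)·26 + 20·19 + 17·3 = -52 + 380 + 51 = 379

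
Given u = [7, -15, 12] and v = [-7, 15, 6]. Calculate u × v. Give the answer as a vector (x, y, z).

i: (-15)·6 - 12·15 = -90 - 180 = -270
j: 12·(-7) - 7·6 = -84 - 42 = -126
k: 7·15 - (-15)·(-7) = 105 - 105 = 0
u × v = (-270, -126, 0)

(-270, -126, 0)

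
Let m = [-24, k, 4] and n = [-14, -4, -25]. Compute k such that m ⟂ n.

59

m · n = (-24)·(-14) + k·(-4) + 4·(-25) = 236 - 4k
Set equal to 0: -4k = -236, so k = 59.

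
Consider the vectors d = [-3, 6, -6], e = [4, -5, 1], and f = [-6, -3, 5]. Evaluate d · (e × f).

162

e × f:
i: (-5)·5 - 1·(-3) = -25 - (-3) = -22
j: 1·(-6) - 4·5 = -6 - 20 = -26
k: 4·(-3) - (-5)·(-6) = -12 - 30 = -42
e × f = (-22, -26, -42)
d · (e × f) = (-3)·(-22) + 6·(-26) + (-6)·(-42) = 66 - 156 + 252 = 162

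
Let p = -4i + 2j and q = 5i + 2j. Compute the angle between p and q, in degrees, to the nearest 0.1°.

131.6

p · q = (-4)·5 + 2·2 = -20 + 4 = -16
|p|² = 16 + 4 = 20,  |p| = √20 ≈ 4.472136
|q|² = 25 + 4 = 29,  |q| = √29 ≈ 5.385165
cos θ = -16 / (4.472136 · 5.385165) ≈ -0.66436
θ = arccos(-0.66436) ≈ 131.6°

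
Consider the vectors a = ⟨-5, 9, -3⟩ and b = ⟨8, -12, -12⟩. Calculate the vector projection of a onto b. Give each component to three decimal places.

(-2.545, 3.818, 3.818)

a · b = (-5)·8 + 9·(-12) + (-3)·(-12) = -40 - 108 + 36 = -112
|b|² = 64 + 144 + 144 = 352
proj_b a = (-112/352) · (8, -12, -12) ≈ (-2.545, 3.818, 3.818)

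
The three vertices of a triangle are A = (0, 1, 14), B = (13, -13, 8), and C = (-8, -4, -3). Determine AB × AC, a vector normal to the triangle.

AB = (13, -14, -6)
AC = (-8, -5, -17)
i: (-14)·(-17) - (-6)·(-5) = 238 - 30 = 208
j: (-6)·(-8) - 13·(-17) = 48 - (-221) = 269
k: 13·(-5) - (-14)·(-8) = -65 - 112 = -177
AB × AC = (208, 269, -177)

(208, 269, -177)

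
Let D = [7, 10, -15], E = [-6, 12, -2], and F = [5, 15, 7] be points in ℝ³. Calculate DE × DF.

(-21, 260, -61)

DE = (-13, 2, 13)
DF = (-2, 5, 22)
i: 2·22 - 13·5 = 44 - 65 = -21
j: 13·(-2) - (-13)·22 = -26 - (-286) = 260
k: (-13)·5 - 2·(-2) = -65 - (-4) = -61
DE × DF = (-21, 260, -61)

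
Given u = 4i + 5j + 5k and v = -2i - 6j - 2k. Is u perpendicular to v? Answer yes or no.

u · v = 4·(-2) + 5·(-6) + 5·(-2) = -8 - 30 - 10 = -48
Nonzero, so the vectors are not orthogonal.

no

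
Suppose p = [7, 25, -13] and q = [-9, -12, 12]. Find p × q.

(144, 33, 141)

i: 25·12 - (-13)·(-12) = 300 - 156 = 144
j: (-13)·(-9) - 7·12 = 117 - 84 = 33
k: 7·(-12) - 25·(-9) = -84 - (-225) = 141
p × q = (144, 33, 141)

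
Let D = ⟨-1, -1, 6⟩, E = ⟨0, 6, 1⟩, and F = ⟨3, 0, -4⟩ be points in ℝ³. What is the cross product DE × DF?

DE = (1, 7, -5)
DF = (4, 1, -10)
i: 7·(-10) - (-5)·1 = -70 - (-5) = -65
j: (-5)·4 - 1·(-10) = -20 - (-10) = -10
k: 1·1 - 7·4 = 1 - 28 = -27
DE × DF = (-65, -10, -27)

(-65, -10, -27)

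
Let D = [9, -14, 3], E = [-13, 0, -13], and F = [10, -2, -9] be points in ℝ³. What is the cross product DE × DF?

(24, -280, -278)

DE = (-22, 14, -16)
DF = (1, 12, -12)
i: 14·(-12) - (-16)·12 = -168 - (-192) = 24
j: (-16)·1 - (-22)·(-12) = -16 - 264 = -280
k: (-22)·12 - 14·1 = -264 - 14 = -278
DE × DF = (24, -280, -278)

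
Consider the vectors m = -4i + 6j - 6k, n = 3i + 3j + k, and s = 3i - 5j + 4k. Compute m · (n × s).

22

n × s:
i: 3·4 - 1·(-5) = 12 - (-5) = 17
j: 1·3 - 3·4 = 3 - 12 = -9
k: 3·(-5) - 3·3 = -15 - 9 = -24
n × s = (17, -9, -24)
m · (n × s) = (-4)·17 + 6·(-9) + (-6)·(-24) = -68 - 54 + 144 = 22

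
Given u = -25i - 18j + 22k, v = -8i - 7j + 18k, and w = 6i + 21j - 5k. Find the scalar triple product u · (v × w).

v × w:
i: (-7)·(-5) - 18·21 = 35 - 378 = -343
j: 18·6 - (-8)·(-5) = 108 - 40 = 68
k: (-8)·21 - (-7)·6 = -168 - (-42) = -126
v × w = (-343, 68, -126)
u · (v × w) = (-25)·(-343) + (-18)·68 + 22·(-126) = 8575 - 1224 - 2772 = 4579

4579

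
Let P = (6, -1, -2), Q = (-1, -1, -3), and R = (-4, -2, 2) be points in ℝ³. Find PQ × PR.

PQ = (-7, 0, -1)
PR = (-10, -1, 4)
i: 0·4 - (-1)·(-1) = 0 - 1 = -1
j: (-1)·(-10) - (-7)·4 = 10 - (-28) = 38
k: (-7)·(-1) - 0·(-10) = 7 - 0 = 7
PQ × PR = (-1, 38, 7)

(-1, 38, 7)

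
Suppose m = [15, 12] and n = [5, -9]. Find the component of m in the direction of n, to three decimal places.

-3.205

m · n = 15·5 + 12·(-9) = 75 - 108 = -33
|n| = √(25 + 81) = √106 ≈ 10.2956
comp_n m = -33 / √106 ≈ -3.205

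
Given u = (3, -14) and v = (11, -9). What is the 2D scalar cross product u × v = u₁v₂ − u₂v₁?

3·(-9) - (-14)·11 = -27 - (-154) = 127

127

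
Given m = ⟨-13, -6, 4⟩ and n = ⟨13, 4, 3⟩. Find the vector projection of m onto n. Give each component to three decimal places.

(-12.129, -3.732, -2.799)

m · n = (-13)·13 + (-6)·4 + 4·3 = -169 - 24 + 12 = -181
|n|² = 169 + 16 + 9 = 194
proj_n m = (-181/194) · (13, 4, 3) ≈ (-12.129, -3.732, -2.799)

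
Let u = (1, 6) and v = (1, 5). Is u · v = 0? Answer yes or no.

u · v = 1·1 + 6·5 = 1 + 30 = 31
Nonzero, so the vectors are not orthogonal.

no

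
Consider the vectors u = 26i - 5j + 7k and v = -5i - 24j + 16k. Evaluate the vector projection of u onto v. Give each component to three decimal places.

(-0.595, -2.856, 1.904)

u · v = 26·(-5) + (-5)·(-24) + 7·16 = -130 + 120 + 112 = 102
|v|² = 25 + 576 + 256 = 857
proj_v u = (102/857) · (-5, -24, 16) ≈ (-0.595, -2.856, 1.904)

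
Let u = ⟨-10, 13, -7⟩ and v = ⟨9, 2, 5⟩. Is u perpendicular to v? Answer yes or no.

u · v = (-10)·9 + 13·2 + (-7)·5 = -90 + 26 - 35 = -99
Nonzero, so the vectors are not orthogonal.

no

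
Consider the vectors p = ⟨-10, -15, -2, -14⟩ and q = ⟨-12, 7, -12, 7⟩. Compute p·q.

-59

p · q = (-10)·(-12) + (-15)·7 + (-2)·(-12) + (-14)·7 = 120 - 105 + 24 - 98 = -59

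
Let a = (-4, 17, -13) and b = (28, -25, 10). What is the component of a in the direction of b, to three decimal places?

a · b = (-4)·28 + 17·(-25) + (-13)·10 = -112 - 425 - 130 = -667
|b| = √(784 + 625 + 100) = √1509 ≈ 38.8458
comp_b a = -667 / √1509 ≈ -17.170

-17.170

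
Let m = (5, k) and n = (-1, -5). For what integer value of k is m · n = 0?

m · n = 5·(-1) + k·(-5) = -5 - 5k
Set equal to 0: -5k = 5, so k = -1.

-1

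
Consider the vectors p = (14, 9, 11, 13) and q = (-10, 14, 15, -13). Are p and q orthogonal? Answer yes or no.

p · q = 14·(-10) + 9·14 + 11·15 + 13·(-13) = -140 + 126 + 165 - 169 = -18
Nonzero, so the vectors are not orthogonal.

no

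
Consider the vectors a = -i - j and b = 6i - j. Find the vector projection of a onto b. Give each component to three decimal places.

a · b = (-1)·6 + (-1)·(-1) = -6 + 1 = -5
|b|² = 36 + 1 = 37
proj_b a = (-5/37) · (6, -1) ≈ (-0.811, 0.135)

(-0.811, 0.135)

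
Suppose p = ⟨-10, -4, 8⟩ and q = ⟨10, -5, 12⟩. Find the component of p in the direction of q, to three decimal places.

0.976

p · q = (-10)·10 + (-4)·(-5) + 8·12 = -100 + 20 + 96 = 16
|q| = √(100 + 25 + 144) = √269 ≈ 16.4012
comp_q p = 16 / √269 ≈ 0.976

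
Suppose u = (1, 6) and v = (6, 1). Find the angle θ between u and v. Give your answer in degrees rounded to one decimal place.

u · v = 1·6 + 6·1 = 6 + 6 = 12
|u|² = 1 + 36 = 37,  |u| = √37 ≈ 6.082763
|v|² = 36 + 1 = 37,  |v| = √37 ≈ 6.082763
cos θ = 12 / (6.082763 · 6.082763) ≈ 0.32432
θ = arccos(0.32432) ≈ 71.1°

71.1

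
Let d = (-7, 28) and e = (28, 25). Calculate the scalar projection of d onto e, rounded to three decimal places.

d · e = (-7)·28 + 28·25 = -196 + 700 = 504
|e| = √(784 + 625) = √1409 ≈ 37.5366
comp_e d = 504 / √1409 ≈ 13.427

13.427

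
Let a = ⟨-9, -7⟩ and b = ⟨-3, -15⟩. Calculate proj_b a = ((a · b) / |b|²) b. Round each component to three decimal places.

a · b = (-9)·(-3) + (-7)·(-15) = 27 + 105 = 132
|b|² = 9 + 225 = 234
proj_b a = (132/234) · (-3, -15) ≈ (-1.692, -8.462)

(-1.692, -8.462)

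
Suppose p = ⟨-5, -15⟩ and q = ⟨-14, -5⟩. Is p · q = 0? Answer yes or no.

no

p · q = (-5)·(-14) + (-15)·(-5) = 70 + 75 = 145
Nonzero, so the vectors are not orthogonal.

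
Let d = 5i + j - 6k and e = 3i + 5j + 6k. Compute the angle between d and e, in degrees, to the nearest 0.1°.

104.1

d · e = 5·3 + 1·5 + (-6)·6 = 15 + 5 - 36 = -16
|d|² = 25 + 1 + 36 = 62,  |d| = √62 ≈ 7.874008
|e|² = 9 + 25 + 36 = 70,  |e| = √70 ≈ 8.366600
cos θ = -16 / (7.874008 · 8.366600) ≈ -0.24287
θ = arccos(-0.24287) ≈ 104.1°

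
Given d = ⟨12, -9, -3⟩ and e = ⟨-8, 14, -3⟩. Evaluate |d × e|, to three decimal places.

132.578

i: (-9)·(-3) - (-3)·14 = 27 - (-42) = 69
j: (-3)·(-8) - 12·(-3) = 24 - (-36) = 60
k: 12·14 - (-9)·(-8) = 168 - 72 = 96
d × e = (69, 60, 96)
|d × e| = √(69² + 60² + 96²) = √17577 ≈ 132.5783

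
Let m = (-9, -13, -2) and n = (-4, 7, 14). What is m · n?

-83

m · n = (-9)·(-4) + (-13)·7 + (-2)·14 = 36 - 91 - 28 = -83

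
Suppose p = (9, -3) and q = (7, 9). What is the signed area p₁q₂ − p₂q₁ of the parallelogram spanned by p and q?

9·9 - (-3)·7 = 81 - (-21) = 102

102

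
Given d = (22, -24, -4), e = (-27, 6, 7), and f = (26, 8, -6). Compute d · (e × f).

-1016

e × f:
i: 6·(-6) - 7·8 = -36 - 56 = -92
j: 7·26 - (-27)·(-6) = 182 - 162 = 20
k: (-27)·8 - 6·26 = -216 - 156 = -372
e × f = (-92, 20, -372)
d · (e × f) = 22·(-92) + (-24)·20 + (-4)·(-372) = -2024 - 480 + 1488 = -1016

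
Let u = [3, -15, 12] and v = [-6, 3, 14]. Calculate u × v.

i: (-15)·14 - 12·3 = -210 - 36 = -246
j: 12·(-6) - 3·14 = -72 - 42 = -114
k: 3·3 - (-15)·(-6) = 9 - 90 = -81
u × v = (-246, -114, -81)

(-246, -114, -81)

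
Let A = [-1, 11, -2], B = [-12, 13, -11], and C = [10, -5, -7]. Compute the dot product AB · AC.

-108

AB = B − A = (-11, 2, -9)
AC = C − A = (11, -16, -5)
AB · AC = (-11)·11 + 2·(-16) + (-9)·(-5) = -121 - 32 + 45 = -108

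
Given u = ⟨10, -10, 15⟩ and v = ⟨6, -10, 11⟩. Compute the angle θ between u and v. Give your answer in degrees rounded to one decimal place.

10.5

u · v = 10·6 + (-10)·(-10) + 15·11 = 60 + 100 + 165 = 325
|u|² = 100 + 100 + 225 = 425,  |u| = √425 ≈ 20.615528
|v|² = 36 + 100 + 121 = 257,  |v| = √257 ≈ 16.031220
cos θ = 325 / (20.615528 · 16.031220) ≈ 0.98338
θ = arccos(0.98338) ≈ 10.5°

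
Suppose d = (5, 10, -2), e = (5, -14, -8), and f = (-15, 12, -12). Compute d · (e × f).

e × f:
i: (-14)·(-12) - (-8)·12 = 168 - (-96) = 264
j: (-8)·(-15) - 5·(-12) = 120 - (-60) = 180
k: 5·12 - (-14)·(-15) = 60 - 210 = -150
e × f = (264, 180, -150)
d · (e × f) = 5·264 + 10·180 + (-2)·(-150) = 1320 + 1800 + 300 = 3420

3420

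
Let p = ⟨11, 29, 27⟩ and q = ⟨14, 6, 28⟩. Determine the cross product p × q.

(650, 70, -340)

i: 29·28 - 27·6 = 812 - 162 = 650
j: 27·14 - 11·28 = 378 - 308 = 70
k: 11·6 - 29·14 = 66 - 406 = -340
p × q = (650, 70, -340)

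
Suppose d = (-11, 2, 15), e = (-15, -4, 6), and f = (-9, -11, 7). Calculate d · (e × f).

1619

e × f:
i: (-4)·7 - 6·(-11) = -28 - (-66) = 38
j: 6·(-9) - (-15)·7 = -54 - (-105) = 51
k: (-15)·(-11) - (-4)·(-9) = 165 - 36 = 129
e × f = (38, 51, 129)
d · (e × f) = (-11)·38 + 2·51 + 15·129 = -418 + 102 + 1935 = 1619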